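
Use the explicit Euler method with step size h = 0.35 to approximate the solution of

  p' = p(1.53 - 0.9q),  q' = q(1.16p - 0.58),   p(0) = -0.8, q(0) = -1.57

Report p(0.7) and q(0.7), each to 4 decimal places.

Euler on (p,q): p_{n+1} = p_n + h·p', q_{n+1} = q_n + h·q'.
0.000000: (-0.800000, -1.570000); f=(-2.354400, 2.367560) → (-1.624040, -0.741354)
0.350000: (-1.624040, -0.741354); f=(-3.568371, 1.826612) → (-2.872970, -0.102040)
(p(0.7), q(0.7)) ≈ (-2.8730, -0.1020)

-2.8730, -0.1020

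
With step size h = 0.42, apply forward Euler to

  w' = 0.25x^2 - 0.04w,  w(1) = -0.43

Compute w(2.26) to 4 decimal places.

Euler: w_{n+1} = w_n + h·f(x_n, w_n).
x=1.000000, w=-0.430000: f=0.267200 → w ← -0.430000 + 0.42·0.267200 = -0.317776
x=1.420000, w=-0.317776: f=0.516811 → w ← -0.317776 + 0.42·0.516811 = -0.100715
x=1.840000, w=-0.100715: f=0.850429 → w ← -0.100715 + 0.42·0.850429 = 0.256465
w(2.26) ≈ 0.2565

0.2565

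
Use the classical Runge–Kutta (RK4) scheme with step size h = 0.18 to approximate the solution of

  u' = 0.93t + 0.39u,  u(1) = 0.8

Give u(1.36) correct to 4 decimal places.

1.3432

RK4: k1 = f(t_n, u_n); k2 = f(t_n + h/2, u_n + (h/2)·k1); k3 = f(t_n + h/2, u_n + (h/2)·k2); k4 = f(t_n + h, u_n + h·k3); u_{n+1} = u_n + (h/6)·(k1 + 2k2 + 2k3 + k4).
t=1.000000, u=0.800000:
  k1 = f(1.000000, 0.800000) = 1.242000
  k2 = f(1.090000, 0.911780) = 1.369294
  k3 = f(1.090000, 0.923236) = 1.373762
  k4 = f(1.180000, 1.047277) = 1.505838
  u ← 0.800000 + (0.18/6)·(k1 + 2k2 + 2k3 + k4) = 1.047019
t=1.180000, u=1.047019:
  k1 = f(1.180000, 1.047019) = 1.505737
  k2 = f(1.270000, 1.182535) = 1.642289
  k3 = f(1.270000, 1.194825) = 1.647082
  k4 = f(1.360000, 1.343493) = 1.788762
  u ← 1.047019 + (0.18/6)·(k1 + 2k2 + 2k3 + k4) = 1.343216
u(1.36) ≈ 1.3432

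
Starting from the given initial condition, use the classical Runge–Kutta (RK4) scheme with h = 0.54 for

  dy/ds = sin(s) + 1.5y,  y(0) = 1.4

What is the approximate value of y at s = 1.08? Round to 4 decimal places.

8.0498

RK4: k1 = f(s_n, y_n); k2 = f(s_n + h/2, y_n + (h/2)·k1); k3 = f(s_n + h/2, y_n + (h/2)·k2); k4 = f(s_n + h, y_n + h·k3); y_{n+1} = y_n + (h/6)·(k1 + 2k2 + 2k3 + k4).
s=0.000000, y=1.400000:
  k1 = f(0.000000, 1.400000) = 2.100000
  k2 = f(0.270000, 1.967000) = 3.217231
  k3 = f(0.270000, 2.268652) = 3.669710
  k4 = f(0.540000, 3.381643) = 5.586601
  y ← 1.400000 + (0.54/6)·(k1 + 2k2 + 2k3 + k4) = 3.331444
s=0.540000, y=3.331444:
  k1 = f(0.540000, 3.331444) = 5.511301
  k2 = f(0.810000, 4.819495) = 7.953530
  k3 = f(0.810000, 5.478897) = 8.942632
  k4 = f(1.080000, 8.160465) = 13.122655
  y ← 3.331444 + (0.54/6)·(k1 + 2k2 + 2k3 + k4) = 8.049809
y(1.08) ≈ 8.0498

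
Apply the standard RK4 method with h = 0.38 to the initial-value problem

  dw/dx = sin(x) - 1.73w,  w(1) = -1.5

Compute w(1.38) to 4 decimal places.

-0.5199

RK4: k1 = f(x_n, w_n); k2 = f(x_n + h/2, w_n + (h/2)·k1); k3 = f(x_n + h/2, w_n + (h/2)·k2); k4 = f(x_n + h, w_n + h·k3); w_{n+1} = w_n + (h/6)·(k1 + 2k2 + 2k3 + k4).
x=1.000000, w=-1.500000:
  k1 = f(1.000000, -1.500000) = 3.436471
  k2 = f(1.190000, -0.847071) = 2.393801
  k3 = f(1.190000, -1.045178) = 2.736527
  k4 = f(1.380000, -0.460120) = 1.777861
  w ← -1.500000 + (0.38/6)·(k1 + 2k2 + 2k3 + k4) = -0.519917
w(1.38) ≈ -0.5199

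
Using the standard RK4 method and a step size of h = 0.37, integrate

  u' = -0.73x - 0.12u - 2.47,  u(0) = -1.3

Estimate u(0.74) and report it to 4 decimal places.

-3.1326

RK4: k1 = f(x_n, u_n); k2 = f(x_n + h/2, u_n + (h/2)·k1); k3 = f(x_n + h/2, u_n + (h/2)·k2); k4 = f(x_n + h, u_n + h·k3); u_{n+1} = u_n + (h/6)·(k1 + 2k2 + 2k3 + k4).
x=0.000000, u=-1.300000:
  k1 = f(0.000000, -1.300000) = -2.314000
  k2 = f(0.185000, -1.728090) = -2.397679
  k3 = f(0.185000, -1.743571) = -2.395822
  k4 = f(0.370000, -2.186454) = -2.477726
  u ← -1.300000 + (0.37/6)·(k1 + 2k2 + 2k3 + k4) = -2.186688
x=0.370000, u=-2.186688:
  k1 = f(0.370000, -2.186688) = -2.477697
  k2 = f(0.555000, -2.645062) = -2.557743
  k3 = f(0.555000, -2.659871) = -2.555966
  k4 = f(0.740000, -3.132395) = -2.634313
  u ← -2.186688 + (0.37/6)·(k1 + 2k2 + 2k3 + k4) = -3.132619
u(0.74) ≈ -3.1326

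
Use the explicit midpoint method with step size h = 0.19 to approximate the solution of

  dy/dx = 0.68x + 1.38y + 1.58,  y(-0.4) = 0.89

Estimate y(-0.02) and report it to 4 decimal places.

2.1977

Midpoint: k1 = f(x_n, y_n); k2 = f(x_n + h/2, y_n + (h/2)·k1); y_{n+1} = y_n + h·k2.
x=-0.400000, y=0.890000:
  k1 = f(-0.400000, 0.890000) = 2.536200
  k2 = f(-0.305000, 1.130939) = 2.933296
  y ← 0.890000 + 0.19·2.933296 = 1.447326
x=-0.210000, y=1.447326:
  k1 = f(-0.210000, 1.447326) = 3.434510
  k2 = f(-0.115000, 1.773605) = 3.949374
  y ← 1.447326 + 0.19·3.949374 = 2.197707
y(-0.02) ≈ 2.1977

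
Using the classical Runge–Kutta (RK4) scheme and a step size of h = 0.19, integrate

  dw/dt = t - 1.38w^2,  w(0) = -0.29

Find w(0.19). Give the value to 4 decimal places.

-0.2948

RK4: k1 = f(t_n, w_n); k2 = f(t_n + h/2, w_n + (h/2)·k1); k3 = f(t_n + h/2, w_n + (h/2)·k2); k4 = f(t_n + h, w_n + h·k3); w_{n+1} = w_n + (h/6)·(k1 + 2k2 + 2k3 + k4).
t=0.000000, w=-0.290000:
  k1 = f(0.000000, -0.290000) = -0.116058
  k2 = f(0.095000, -0.301026) = -0.030051
  k3 = f(0.095000, -0.292855) = -0.023354
  k4 = f(0.190000, -0.294437) = 0.070363
  w ← -0.290000 + (0.19/6)·(k1 + 2k2 + 2k3 + k4) = -0.294829
w(0.19) ≈ -0.2948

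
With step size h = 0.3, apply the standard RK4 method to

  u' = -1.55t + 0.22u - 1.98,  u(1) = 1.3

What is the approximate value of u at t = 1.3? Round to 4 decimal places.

0.2227

RK4: k1 = f(t_n, u_n); k2 = f(t_n + h/2, u_n + (h/2)·k1); k3 = f(t_n + h/2, u_n + (h/2)·k2); k4 = f(t_n + h, u_n + h·k3); u_{n+1} = u_n + (h/6)·(k1 + 2k2 + 2k3 + k4).
t=1.000000, u=1.300000:
  k1 = f(1.000000, 1.300000) = -3.244000
  k2 = f(1.150000, 0.813400) = -3.583552
  k3 = f(1.150000, 0.762467) = -3.594757
  k4 = f(1.300000, 0.221573) = -3.946254
  u ← 1.300000 + (0.3/6)·(k1 + 2k2 + 2k3 + k4) = 0.222656
u(1.3) ≈ 0.2227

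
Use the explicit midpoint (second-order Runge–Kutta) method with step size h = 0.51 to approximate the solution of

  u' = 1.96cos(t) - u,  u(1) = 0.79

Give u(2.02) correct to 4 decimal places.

0.2024

Midpoint: k1 = f(t_n, u_n); k2 = f(t_n + h/2, u_n + (h/2)·k1); u_{n+1} = u_n + h·k2.
t=1.000000, u=0.790000:
  k1 = f(1.000000, 0.790000) = 0.268993
  k2 = f(1.255000, 0.858593) = -0.249869
  u ← 0.790000 + 0.51·(-0.249869) = 0.662567
t=1.510000, u=0.662567:
  k1 = f(1.510000, 0.662567) = -0.543479
  k2 = f(1.765000, 0.523980) = -0.902231
  u ← 0.662567 + 0.51·(-0.902231) = 0.202429
u(2.02) ≈ 0.2024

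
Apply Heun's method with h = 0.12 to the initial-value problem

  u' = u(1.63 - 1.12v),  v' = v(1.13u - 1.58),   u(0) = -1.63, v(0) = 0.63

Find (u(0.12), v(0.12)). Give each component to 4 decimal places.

Heun on (u,v): k1 = f(t_n, state_n); k2 = f(t_n + h, state_n + h·k1); state_{n+1} = state_n + (h/2)·(k1 + k2).
0.000000: (-1.630000, 0.630000)
  k1 = (-1.506772, -2.155797)
  predictor → (-1.810813, 0.371304)
  k2 = (-2.198578, -1.346431)
  → (-1.852321, 0.419866)
(u(0.12), v(0.12)) ≈ (-1.8523, 0.4199)

-1.8523, 0.4199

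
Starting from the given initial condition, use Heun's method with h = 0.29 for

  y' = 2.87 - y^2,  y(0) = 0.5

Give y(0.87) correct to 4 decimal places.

Heun: k1 = f(x_n, y_n); k2 = f(x_n + h, y_n + h·k1); y_{n+1} = y_n + (h/2)·(k1 + k2).
x=0.000000, y=0.500000:
  k1 = f(0.000000, 0.500000) = 2.620000
  k2 = f(0.290000, 1.259800) = 1.282904
  y ← 0.500000 + (0.29/2)·(2.620000 + 1.282904) = 1.065921
x=0.290000, y=1.065921:
  k1 = f(0.290000, 1.065921) = 1.733812
  k2 = f(0.580000, 1.568727) = 0.409097
  y ← 1.065921 + (0.29/2)·(1.733812 + 0.409097) = 1.376643
x=0.580000, y=1.376643:
  k1 = f(0.580000, 1.376643) = 0.974854
  k2 = f(0.870000, 1.659351) = 0.116555
  y ← 1.376643 + (0.29/2)·(0.974854 + 0.116555) = 1.534897
y(0.87) ≈ 1.5349

1.5349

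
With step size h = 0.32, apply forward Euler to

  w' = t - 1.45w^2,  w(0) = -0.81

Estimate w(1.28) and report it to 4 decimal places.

-5.2735

Euler: w_{n+1} = w_n + h·f(t_n, w_n).
t=0.000000, w=-0.810000: f=-0.951345 → w ← -0.810000 + 0.32·(-0.951345) = -1.114430
t=0.320000, w=-1.114430: f=-1.480835 → w ← -1.114430 + 0.32·(-1.480835) = -1.588298
t=0.640000, w=-1.588298: f=-3.017899 → w ← -1.588298 + 0.32·(-3.017899) = -2.554025
t=0.960000, w=-2.554025: f=-8.498416 → w ← -2.554025 + 0.32·(-8.498416) = -5.273518
w(1.28) ≈ -5.2735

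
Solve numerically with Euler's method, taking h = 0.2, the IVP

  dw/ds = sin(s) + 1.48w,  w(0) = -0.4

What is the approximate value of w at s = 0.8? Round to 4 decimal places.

-0.8478

Euler: w_{n+1} = w_n + h·f(s_n, w_n).
s=0.000000, w=-0.400000: f=-0.592000 → w ← -0.400000 + 0.2·(-0.592000) = -0.518400
s=0.200000, w=-0.518400: f=-0.568563 → w ← -0.518400 + 0.2·(-0.568563) = -0.632113
s=0.400000, w=-0.632113: f=-0.546108 → w ← -0.632113 + 0.2·(-0.546108) = -0.741334
s=0.600000, w=-0.741334: f=-0.532532 → w ← -0.741334 + 0.2·(-0.532532) = -0.847841
w(0.8) ≈ -0.8478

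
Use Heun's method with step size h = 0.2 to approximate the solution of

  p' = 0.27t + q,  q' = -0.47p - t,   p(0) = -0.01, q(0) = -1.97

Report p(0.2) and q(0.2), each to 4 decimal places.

-0.3985, -1.9705

Heun on (p,q): k1 = f(t_n, state_n); k2 = f(t_n + h, state_n + h·k1); state_{n+1} = state_n + (h/2)·(k1 + k2).
0.000000: (-0.010000, -1.970000)
  k1 = (-1.970000, 0.004700)
  predictor → (-0.404000, -1.969060)
  k2 = (-1.915060, -0.010120)
  → (-0.398506, -1.970542)
(p(0.2), q(0.2)) ≈ (-0.3985, -1.9705)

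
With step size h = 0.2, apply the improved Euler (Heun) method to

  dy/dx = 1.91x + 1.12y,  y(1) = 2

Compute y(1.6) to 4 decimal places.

5.9374

Heun: k1 = f(x_n, y_n); k2 = f(x_n + h, y_n + h·k1); y_{n+1} = y_n + (h/2)·(k1 + k2).
x=1.000000, y=2.000000:
  k1 = f(1.000000, 2.000000) = 4.150000
  k2 = f(1.200000, 2.830000) = 5.461600
  y ← 2.000000 + (0.2/2)·(4.150000 + 5.461600) = 2.961160
x=1.200000, y=2.961160:
  k1 = f(1.200000, 2.961160) = 5.608499
  k2 = f(1.400000, 4.082860) = 7.246803
  y ← 2.961160 + (0.2/2)·(5.608499 + 7.246803) = 4.246690
x=1.400000, y=4.246690:
  k1 = f(1.400000, 4.246690) = 7.430293
  k2 = f(1.600000, 5.732749) = 9.476679
  y ← 4.246690 + (0.2/2)·(7.430293 + 9.476679) = 5.937387
y(1.6) ≈ 5.9374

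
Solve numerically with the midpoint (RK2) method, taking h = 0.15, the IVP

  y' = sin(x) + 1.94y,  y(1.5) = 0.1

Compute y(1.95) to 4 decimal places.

Midpoint: k1 = f(x_n, y_n); k2 = f(x_n + h/2, y_n + (h/2)·k1); y_{n+1} = y_n + h·k2.
x=1.500000, y=0.100000:
  k1 = f(1.500000, 0.100000) = 1.191495
  k2 = f(1.575000, 0.189362) = 1.367354
  y ← 0.100000 + 0.15·1.367354 = 0.305103
x=1.650000, y=0.305103:
  k1 = f(1.650000, 0.305103) = 1.588765
  k2 = f(1.725000, 0.424260) = 1.811199
  y ← 0.305103 + 0.15·1.811199 = 0.576783
x=1.800000, y=0.576783:
  k1 = f(1.800000, 0.576783) = 2.092807
  k2 = f(1.875000, 0.733743) = 2.377548
  y ← 0.576783 + 0.15·2.377548 = 0.933415
y(1.95) ≈ 0.9334

0.9334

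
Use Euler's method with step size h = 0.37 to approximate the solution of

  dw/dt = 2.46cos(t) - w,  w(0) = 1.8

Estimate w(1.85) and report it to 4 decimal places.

1.1385

Euler: w_{n+1} = w_n + h·f(t_n, w_n).
t=0.000000, w=1.800000: f=0.660000 → w ← 1.800000 + 0.37·0.660000 = 2.044200
t=0.370000, w=2.044200: f=0.249325 → w ← 2.044200 + 0.37·0.249325 = 2.136450
t=0.740000, w=2.136450: f=-0.319818 → w ← 2.136450 + 0.37·(-0.319818) = 2.018118
t=1.110000, w=2.018118: f=-0.924250 → w ← 2.018118 + 0.37·(-0.924250) = 1.676145
t=1.480000, w=1.676145: f=-1.453093 → w ← 1.676145 + 0.37·(-1.453093) = 1.138501
w(1.85) ≈ 1.1385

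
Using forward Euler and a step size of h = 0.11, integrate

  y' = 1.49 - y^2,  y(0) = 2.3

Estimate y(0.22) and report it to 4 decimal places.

1.6563

Euler: y_{n+1} = y_n + h·f(x_n, y_n).
x=0.000000, y=2.300000: f=-3.800000 → y ← 2.300000 + 0.11·(-3.800000) = 1.882000
x=0.110000, y=1.882000: f=-2.051924 → y ← 1.882000 + 0.11·(-2.051924) = 1.656288
y(0.22) ≈ 1.6563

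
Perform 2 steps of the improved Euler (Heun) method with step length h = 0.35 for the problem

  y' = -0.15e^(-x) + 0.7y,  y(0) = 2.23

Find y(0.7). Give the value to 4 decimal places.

3.5239

Heun: k1 = f(x_n, y_n); k2 = f(x_n + h, y_n + h·k1); y_{n+1} = y_n + (h/2)·(k1 + k2).
x=0.000000, y=2.230000:
  k1 = f(0.000000, 2.230000) = 1.411000
  k2 = f(0.350000, 2.723850) = 1.800992
  y ← 2.230000 + (0.35/2)·(1.411000 + 1.800992) = 2.792099
x=0.350000, y=2.792099:
  k1 = f(0.350000, 2.792099) = 1.848766
  k2 = f(0.700000, 3.439167) = 2.332929
  y ← 2.792099 + (0.35/2)·(1.848766 + 2.332929) = 3.523895
y(0.7) ≈ 3.5239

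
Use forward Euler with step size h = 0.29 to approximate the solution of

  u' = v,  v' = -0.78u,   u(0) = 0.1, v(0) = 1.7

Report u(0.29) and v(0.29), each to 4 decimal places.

0.5930, 1.6774

Euler on (u,v): u_{n+1} = u_n + h·u', v_{n+1} = v_n + h·v'.
0.000000: (0.100000, 1.700000); f=(1.700000, -0.078000) → (0.593000, 1.677380)
(u(0.29), v(0.29)) ≈ (0.5930, 1.6774)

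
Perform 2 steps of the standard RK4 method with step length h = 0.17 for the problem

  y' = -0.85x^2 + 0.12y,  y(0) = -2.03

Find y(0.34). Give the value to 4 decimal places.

-2.1258

RK4: k1 = f(x_n, y_n); k2 = f(x_n + h/2, y_n + (h/2)·k1); k3 = f(x_n + h/2, y_n + (h/2)·k2); k4 = f(x_n + h, y_n + h·k3); y_{n+1} = y_n + (h/6)·(k1 + 2k2 + 2k3 + k4).
x=0.000000, y=-2.030000:
  k1 = f(0.000000, -2.030000) = -0.243600
  k2 = f(0.085000, -2.050706) = -0.252226
  k3 = f(0.085000, -2.051439) = -0.252314
  k4 = f(0.170000, -2.072893) = -0.273312
  y ← -2.030000 + (0.17/6)·(k1 + 2k2 + 2k3 + k4) = -2.073236
x=0.170000, y=-2.073236:
  k1 = f(0.170000, -2.073236) = -0.273353
  k2 = f(0.255000, -2.096471) = -0.306848
  k3 = f(0.255000, -2.099319) = -0.307189
  k4 = f(0.340000, -2.125459) = -0.353315
  y ← -2.073236 + (0.17/6)·(k1 + 2k2 + 2k3 + k4) = -2.125787
y(0.34) ≈ -2.1258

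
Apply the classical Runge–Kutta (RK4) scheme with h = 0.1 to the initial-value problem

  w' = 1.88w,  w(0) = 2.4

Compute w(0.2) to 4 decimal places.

3.4955

RK4: k1 = f(x_n, w_n); k2 = f(x_n + h/2, w_n + (h/2)·k1); k3 = f(x_n + h/2, w_n + (h/2)·k2); k4 = f(x_n + h, w_n + h·k3); w_{n+1} = w_n + (h/6)·(k1 + 2k2 + 2k3 + k4).
x=0.000000, w=2.400000:
  k1 = f(0.000000, 2.400000) = 4.512000
  k2 = f(0.050000, 2.625600) = 4.936128
  k3 = f(0.050000, 2.646806) = 4.975996
  k4 = f(0.100000, 2.897600) = 5.447487
  w ← 2.400000 + (0.1/6)·(k1 + 2k2 + 2k3 + k4) = 2.896396
x=0.100000, w=2.896396:
  k1 = f(0.100000, 2.896396) = 5.445224
  k2 = f(0.150000, 3.168657) = 5.957075
  k3 = f(0.150000, 3.194249) = 6.005189
  k4 = f(0.200000, 3.496914) = 6.574199
  w ← 2.896396 + (0.1/6)·(k1 + 2k2 + 2k3 + k4) = 3.495461
w(0.2) ≈ 3.4955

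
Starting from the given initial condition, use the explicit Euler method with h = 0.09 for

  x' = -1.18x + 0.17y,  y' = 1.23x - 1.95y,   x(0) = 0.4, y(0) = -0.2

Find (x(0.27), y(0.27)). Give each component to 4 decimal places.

0.2806, -0.0148

Euler on (x,y): x_{n+1} = x_n + h·x', y_{n+1} = y_n + h·y'.
0.000000: (0.400000, -0.200000); f=(-0.506000, 0.882000) → (0.354460, -0.120620)
0.090000: (0.354460, -0.120620); f=(-0.438768, 0.671195) → (0.314971, -0.060212)
0.180000: (0.314971, -0.060212); f=(-0.381902, 0.504828) → (0.280600, -0.014778)
(x(0.27), y(0.27)) ≈ (0.2806, -0.0148)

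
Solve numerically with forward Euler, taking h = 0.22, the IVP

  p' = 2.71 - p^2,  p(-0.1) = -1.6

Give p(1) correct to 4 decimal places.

-1.0173

Euler: p_{n+1} = p_n + h·f(s_n, p_n).
s=-0.100000, p=-1.600000: f=0.150000 → p ← -1.600000 + 0.22·0.150000 = -1.567000
s=0.120000, p=-1.567000: f=0.254511 → p ← -1.567000 + 0.22·0.254511 = -1.511008
s=0.340000, p=-1.511008: f=0.426856 → p ← -1.511008 + 0.22·0.426856 = -1.417099
s=0.560000, p=-1.417099: f=0.701830 → p ← -1.417099 + 0.22·0.701830 = -1.262697
s=0.780000, p=-1.262697: f=1.115597 → p ← -1.262697 + 0.22·1.115597 = -1.017265
p(1) ≈ -1.0173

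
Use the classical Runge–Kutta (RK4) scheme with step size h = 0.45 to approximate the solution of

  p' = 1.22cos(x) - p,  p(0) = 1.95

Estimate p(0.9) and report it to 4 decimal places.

RK4: k1 = f(x_n, p_n); k2 = f(x_n + h/2, p_n + (h/2)·k1); k3 = f(x_n + h/2, p_n + (h/2)·k2); k4 = f(x_n + h, p_n + h·k3); p_{n+1} = p_n + (h/6)·(k1 + 2k2 + 2k3 + k4).
x=0.000000, p=1.950000:
  k1 = f(0.000000, 1.950000) = -0.730000
  k2 = f(0.225000, 1.785750) = -0.596501
  k3 = f(0.225000, 1.815787) = -0.626538
  k4 = f(0.450000, 1.668058) = -0.569512
  p ← 1.950000 + (0.45/6)·(k1 + 2k2 + 2k3 + k4) = 1.669081
x=0.450000, p=1.669081:
  k1 = f(0.450000, 1.669081) = -0.570535
  k2 = f(0.675000, 1.540710) = -0.588248
  k3 = f(0.675000, 1.536725) = -0.584262
  k4 = f(0.900000, 1.406163) = -0.647798
  p ← 1.669081 + (0.45/6)·(k1 + 2k2 + 2k3 + k4) = 1.401829
p(0.9) ≈ 1.4018

1.4018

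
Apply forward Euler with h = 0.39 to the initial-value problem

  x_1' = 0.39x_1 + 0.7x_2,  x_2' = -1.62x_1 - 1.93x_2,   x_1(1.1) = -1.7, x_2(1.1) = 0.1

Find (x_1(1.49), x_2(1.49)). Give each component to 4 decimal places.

Euler on (x_1,x_2): x_1_{n+1} = x_1_n + h·x_1', x_2_{n+1} = x_2_n + h·x_2'.
1.100000: (-1.700000, 0.100000); f=(-0.593000, 2.561000) → (-1.931270, 1.098790)
(x_1(1.49), x_2(1.49)) ≈ (-1.9313, 1.0988)

-1.9313, 1.0988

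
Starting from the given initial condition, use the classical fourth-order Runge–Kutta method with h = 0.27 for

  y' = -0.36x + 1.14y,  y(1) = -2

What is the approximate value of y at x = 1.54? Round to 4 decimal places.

-4.0352

RK4: k1 = f(x_n, y_n); k2 = f(x_n + h/2, y_n + (h/2)·k1); k3 = f(x_n + h/2, y_n + (h/2)·k2); k4 = f(x_n + h, y_n + h·k3); y_{n+1} = y_n + (h/6)·(k1 + 2k2 + 2k3 + k4).
x=1.000000, y=-2.000000:
  k1 = f(1.000000, -2.000000) = -2.640000
  k2 = f(1.135000, -2.356400) = -3.094896
  k3 = f(1.135000, -2.417811) = -3.164904
  k4 = f(1.270000, -2.854524) = -3.711358
  y ← -2.000000 + (0.27/6)·(k1 + 2k2 + 2k3 + k4) = -2.849193
x=1.270000, y=-2.849193:
  k1 = f(1.270000, -2.849193) = -3.705280
  k2 = f(1.405000, -3.349406) = -4.324123
  k3 = f(1.405000, -3.432950) = -4.419363
  k4 = f(1.540000, -4.042421) = -5.162760
  y ← -2.849193 + (0.27/6)·(k1 + 2k2 + 2k3 + k4) = -4.035169
y(1.54) ≈ -4.0352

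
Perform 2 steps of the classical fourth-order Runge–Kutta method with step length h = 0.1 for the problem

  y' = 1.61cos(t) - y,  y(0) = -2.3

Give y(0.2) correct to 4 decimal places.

-1.5933

RK4: k1 = f(t_n, y_n); k2 = f(t_n + h/2, y_n + (h/2)·k1); k3 = f(t_n + h/2, y_n + (h/2)·k2); k4 = f(t_n + h, y_n + h·k3); y_{n+1} = y_n + (h/6)·(k1 + 2k2 + 2k3 + k4).
t=0.000000, y=-2.300000:
  k1 = f(0.000000, -2.300000) = 3.910000
  k2 = f(0.050000, -2.104500) = 3.712488
  k3 = f(0.050000, -2.114376) = 3.722364
  k4 = f(0.100000, -1.927764) = 3.529720
  y ← -2.300000 + (0.1/6)·(k1 + 2k2 + 2k3 + k4) = -1.928176
t=0.100000, y=-1.928176:
  k1 = f(0.100000, -1.928176) = 3.530133
  k2 = f(0.150000, -1.751670) = 3.343591
  k3 = f(0.150000, -1.760997) = 3.352918
  k4 = f(0.200000, -1.592884) = 3.170792
  y ← -1.928176 + (0.1/6)·(k1 + 2k2 + 2k3 + k4) = -1.593277
y(0.2) ≈ -1.5933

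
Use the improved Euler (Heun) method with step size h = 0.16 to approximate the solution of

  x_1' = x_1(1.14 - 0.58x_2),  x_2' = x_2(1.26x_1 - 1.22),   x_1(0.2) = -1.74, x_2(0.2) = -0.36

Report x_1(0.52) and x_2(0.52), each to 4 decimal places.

-2.5961, -0.1168

Heun on (x_1,x_2): k1 = f(t_n, state_n); k2 = f(t_n + h, state_n + h·k1); state_{n+1} = state_n + (h/2)·(k1 + k2).
0.200000: (-1.740000, -0.360000)
  k1 = (-2.346912, 1.228464)
  predictor → (-2.115506, -0.163446)
  k2 = (-2.612224, 0.635075)
  → (-2.136731, -0.210917)
0.360000: (-2.136731, -0.210917)
  k1 = (-2.697263, 0.825166)
  predictor → (-2.568293, -0.078890)
  k2 = (-3.045370, 0.351539)
  → (-2.596141, -0.116780)
(x_1(0.52), x_2(0.52)) ≈ (-2.5961, -0.1168)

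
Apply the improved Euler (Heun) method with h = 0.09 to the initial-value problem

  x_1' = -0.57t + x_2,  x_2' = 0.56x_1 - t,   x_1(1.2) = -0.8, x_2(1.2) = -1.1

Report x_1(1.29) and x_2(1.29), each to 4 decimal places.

Heun on (x_1,x_2): k1 = f(t_n, state_n); k2 = f(t_n + h, state_n + h·k1); state_{n+1} = state_n + (h/2)·(k1 + k2).
1.200000: (-0.800000, -1.100000)
  k1 = (-1.784000, -1.648000)
  predictor → (-0.960560, -1.248320)
  k2 = (-1.983620, -1.827914)
  → (-0.969543, -1.256416)
(x_1(1.29), x_2(1.29)) ≈ (-0.9695, -1.2564)

-0.9695, -1.2564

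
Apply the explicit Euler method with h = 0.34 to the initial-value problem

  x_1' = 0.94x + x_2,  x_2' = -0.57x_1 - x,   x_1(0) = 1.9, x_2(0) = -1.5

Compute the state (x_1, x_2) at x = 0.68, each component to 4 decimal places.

Euler on (x_1,x_2): x_1_{n+1} = x_1_n + h·x_1', x_2_{n+1} = x_2_n + h·x_2'.
0.000000: (1.900000, -1.500000); f=(-1.500000, -1.083000) → (1.390000, -1.868220)
0.340000: (1.390000, -1.868220); f=(-1.548620, -1.132300) → (0.863469, -2.253202)
(x_1(0.68), x_2(0.68)) ≈ (0.8635, -2.2532)

0.8635, -2.2532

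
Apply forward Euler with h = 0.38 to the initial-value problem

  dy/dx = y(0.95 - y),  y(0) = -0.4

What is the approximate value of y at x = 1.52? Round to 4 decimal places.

-3.3136

Euler: y_{n+1} = y_n + h·f(x_n, y_n).
x=0.000000, y=-0.400000: f=-0.540000 → y ← -0.400000 + 0.38·(-0.540000) = -0.605200
x=0.380000, y=-0.605200: f=-0.941207 → y ← -0.605200 + 0.38·(-0.941207) = -0.962859
x=0.760000, y=-0.962859: f=-1.841813 → y ← -0.962859 + 0.38·(-1.841813) = -1.662747
x=1.140000, y=-1.662747: f=-4.344339 → y ← -1.662747 + 0.38·(-4.344339) = -3.313596
y(1.52) ≈ -3.3136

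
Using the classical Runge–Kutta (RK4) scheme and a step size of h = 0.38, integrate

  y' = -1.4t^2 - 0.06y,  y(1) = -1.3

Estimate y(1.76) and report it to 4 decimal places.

RK4: k1 = f(t_n, y_n); k2 = f(t_n + h/2, y_n + (h/2)·k1); k3 = f(t_n + h/2, y_n + (h/2)·k2); k4 = f(t_n + h, y_n + h·k3); y_{n+1} = y_n + (h/6)·(k1 + 2k2 + 2k3 + k4).
t=1.000000, y=-1.300000:
  k1 = f(1.000000, -1.300000) = -1.322000
  k2 = f(1.190000, -1.551180) = -1.889469
  k3 = f(1.190000, -1.658999) = -1.883000
  k4 = f(1.380000, -2.015540) = -2.545228
  y ← -1.300000 + (0.38/6)·(k1 + 2k2 + 2k3 + k4) = -2.022771
t=1.380000, y=-2.022771:
  k1 = f(1.380000, -2.022771) = -2.544794
  k2 = f(1.570000, -2.506281) = -3.300483
  k3 = f(1.570000, -2.649862) = -3.291868
  k4 = f(1.760000, -3.273680) = -4.140219
  y ← -2.022771 + (0.38/6)·(k1 + 2k2 + 2k3 + k4) = -3.281186
y(1.76) ≈ -3.2812

-3.2812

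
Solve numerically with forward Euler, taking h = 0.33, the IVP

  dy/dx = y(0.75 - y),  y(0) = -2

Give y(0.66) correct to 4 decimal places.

Euler: y_{n+1} = y_n + h·f(x_n, y_n).
x=0.000000, y=-2.000000: f=-5.500000 → y ← -2.000000 + 0.33·(-5.500000) = -3.815000
x=0.330000, y=-3.815000: f=-17.415475 → y ← -3.815000 + 0.33·(-17.415475) = -9.562107
y(0.66) ≈ -9.5621

-9.5621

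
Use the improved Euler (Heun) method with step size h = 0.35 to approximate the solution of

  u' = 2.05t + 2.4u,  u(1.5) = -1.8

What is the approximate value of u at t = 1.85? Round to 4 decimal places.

Heun: k1 = f(t_n, u_n); k2 = f(t_n + h, u_n + h·k1); u_{n+1} = u_n + (h/2)·(k1 + k2).
t=1.500000, u=-1.800000:
  k1 = f(1.500000, -1.800000) = -1.245000
  k2 = f(1.850000, -2.235750) = -1.573300
  u ← -1.800000 + (0.35/2)·(-1.245000 + (-1.573300)) = -2.293203
u(1.85) ≈ -2.2932

-2.2932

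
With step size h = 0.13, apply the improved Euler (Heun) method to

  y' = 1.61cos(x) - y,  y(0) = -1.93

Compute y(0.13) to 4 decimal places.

Heun: k1 = f(x_n, y_n); k2 = f(x_n + h, y_n + h·k1); y_{n+1} = y_n + (h/2)·(k1 + k2).
x=0.000000, y=-1.930000:
  k1 = f(0.000000, -1.930000) = 3.540000
  k2 = f(0.130000, -1.469800) = 3.066215
  y ← -1.930000 + (0.13/2)·(3.540000 + 3.066215) = -1.500596
y(0.13) ≈ -1.5006

-1.5006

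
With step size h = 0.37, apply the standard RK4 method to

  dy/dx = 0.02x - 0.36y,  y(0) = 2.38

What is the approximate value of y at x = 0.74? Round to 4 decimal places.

1.8284

RK4: k1 = f(x_n, y_n); k2 = f(x_n + h/2, y_n + (h/2)·k1); k3 = f(x_n + h/2, y_n + (h/2)·k2); k4 = f(x_n + h, y_n + h·k3); y_{n+1} = y_n + (h/6)·(k1 + 2k2 + 2k3 + k4).
x=0.000000, y=2.380000:
  k1 = f(0.000000, 2.380000) = -0.856800
  k2 = f(0.185000, 2.221492) = -0.796037
  k3 = f(0.185000, 2.232733) = -0.800084
  k4 = f(0.370000, 2.083969) = -0.742829
  y ← 2.380000 + (0.37/6)·(k1 + 2k2 + 2k3 + k4) = 2.084501
x=0.370000, y=2.084501:
  k1 = f(0.370000, 2.084501) = -0.743020
  k2 = f(0.555000, 1.947043) = -0.689835
  k3 = f(0.555000, 1.956882) = -0.693377
  k4 = f(0.740000, 1.827952) = -0.643263
  y ← 2.084501 + (0.37/6)·(k1 + 2k2 + 2k3 + k4) = 1.828418
y(0.74) ≈ 1.8284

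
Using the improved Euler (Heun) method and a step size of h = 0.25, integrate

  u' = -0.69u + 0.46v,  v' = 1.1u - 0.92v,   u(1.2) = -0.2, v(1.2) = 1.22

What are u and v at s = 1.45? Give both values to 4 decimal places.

Heun on (u,v): k1 = f(s_n, state_n); k2 = f(s_n + h, state_n + h·k1); state_{n+1} = state_n + (h/2)·(k1 + k2).
1.200000: (-0.200000, 1.220000)
  k1 = (0.699200, -1.342400)
  predictor → (-0.025200, 0.884400)
  k2 = (0.424212, -0.841368)
  → (-0.059574, 0.947029)
(u(1.45), v(1.45)) ≈ (-0.0596, 0.9470)

-0.0596, 0.9470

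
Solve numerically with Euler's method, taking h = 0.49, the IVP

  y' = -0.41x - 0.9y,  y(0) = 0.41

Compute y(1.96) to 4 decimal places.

-0.3961

Euler: y_{n+1} = y_n + h·f(x_n, y_n).
x=0.000000, y=0.410000: f=-0.369000 → y ← 0.410000 + 0.49·(-0.369000) = 0.229190
x=0.490000, y=0.229190: f=-0.407171 → y ← 0.229190 + 0.49·(-0.407171) = 0.029676
x=0.980000, y=0.029676: f=-0.428509 → y ← 0.029676 + 0.49·(-0.428509) = -0.180293
x=1.470000, y=-0.180293: f=-0.440436 → y ← -0.180293 + 0.49·(-0.440436) = -0.396107
y(1.96) ≈ -0.3961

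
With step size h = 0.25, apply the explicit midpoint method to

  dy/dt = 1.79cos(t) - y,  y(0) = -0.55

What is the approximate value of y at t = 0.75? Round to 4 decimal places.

0.5714

Midpoint: k1 = f(t_n, y_n); k2 = f(t_n + h/2, y_n + (h/2)·k1); y_{n+1} = y_n + h·k2.
t=0.000000, y=-0.550000:
  k1 = f(0.000000, -0.550000) = 2.340000
  k2 = f(0.125000, -0.257500) = 2.033534
  y ← -0.550000 + 0.25·2.033534 = -0.041617
t=0.250000, y=-0.041617:
  k1 = f(0.250000, -0.041617) = 1.775970
  k2 = f(0.375000, 0.180380) = 1.485229
  y ← -0.041617 + 0.25·1.485229 = 0.329691
t=0.500000, y=0.329691:
  k1 = f(0.500000, 0.329691) = 1.241182
  k2 = f(0.625000, 0.484838) = 0.966786
  y ← 0.329691 + 0.25·0.966786 = 0.571387
y(0.75) ≈ 0.5714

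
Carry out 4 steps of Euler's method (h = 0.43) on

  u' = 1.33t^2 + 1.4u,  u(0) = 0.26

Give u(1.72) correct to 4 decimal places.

3.6132

Euler: u_{n+1} = u_n + h·f(t_n, u_n).
t=0.000000, u=0.260000: f=0.364000 → u ← 0.260000 + 0.43·0.364000 = 0.416520
t=0.430000, u=0.416520: f=0.829045 → u ← 0.416520 + 0.43·0.829045 = 0.773009
t=0.860000, u=0.773009: f=2.065881 → u ← 0.773009 + 0.43·2.065881 = 1.661338
t=1.290000, u=1.661338: f=4.539127 → u ← 1.661338 + 0.43·4.539127 = 3.613163
u(1.72) ≈ 3.6132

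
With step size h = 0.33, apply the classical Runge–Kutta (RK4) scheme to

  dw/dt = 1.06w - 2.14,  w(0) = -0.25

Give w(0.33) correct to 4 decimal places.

RK4: k1 = f(t_n, w_n); k2 = f(t_n + h/2, w_n + (h/2)·k1); k3 = f(t_n + h/2, w_n + (h/2)·k2); k4 = f(t_n + h, w_n + h·k3); w_{n+1} = w_n + (h/6)·(k1 + 2k2 + 2k3 + k4).
t=0.000000, w=-0.250000:
  k1 = f(0.000000, -0.250000) = -2.405000
  k2 = f(0.165000, -0.646825) = -2.825635
  k3 = f(0.165000, -0.716230) = -2.899203
  k4 = f(0.330000, -1.206737) = -3.419141
  w ← -0.250000 + (0.33/6)·(k1 + 2k2 + 2k3 + k4) = -1.200060
w(0.33) ≈ -1.2001

-1.2001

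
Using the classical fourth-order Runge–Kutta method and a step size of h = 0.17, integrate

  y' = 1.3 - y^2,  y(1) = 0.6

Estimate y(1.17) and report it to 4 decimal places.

RK4: k1 = f(x_n, y_n); k2 = f(x_n + h/2, y_n + (h/2)·k1); k3 = f(x_n + h/2, y_n + (h/2)·k2); k4 = f(x_n + h, y_n + h·k3); y_{n+1} = y_n + (h/6)·(k1 + 2k2 + 2k3 + k4).
x=1.000000, y=0.600000:
  k1 = f(1.000000, 0.600000) = 0.940000
  k2 = f(1.085000, 0.679900) = 0.837736
  k3 = f(1.085000, 0.671208) = 0.849480
  k4 = f(1.170000, 0.744412) = 0.745851
  y ← 0.600000 + (0.17/6)·(k1 + 2k2 + 2k3 + k4) = 0.743375
y(1.17) ≈ 0.7434

0.7434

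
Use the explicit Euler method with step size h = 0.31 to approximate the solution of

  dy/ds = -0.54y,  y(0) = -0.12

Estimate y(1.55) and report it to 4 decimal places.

Euler: y_{n+1} = y_n + h·f(s_n, y_n).
s=0.000000, y=-0.120000: f=0.064800 → y ← -0.120000 + 0.31·0.064800 = -0.099912
s=0.310000, y=-0.099912: f=0.053952 → y ← -0.099912 + 0.31·0.053952 = -0.083187
s=0.620000, y=-0.083187: f=0.044921 → y ← -0.083187 + 0.31·0.044921 = -0.069261
s=0.930000, y=-0.069261: f=0.037401 → y ← -0.069261 + 0.31·0.037401 = -0.057667
s=1.240000, y=-0.057667: f=0.031140 → y ← -0.057667 + 0.31·0.031140 = -0.048013
y(1.55) ≈ -0.0480

-0.0480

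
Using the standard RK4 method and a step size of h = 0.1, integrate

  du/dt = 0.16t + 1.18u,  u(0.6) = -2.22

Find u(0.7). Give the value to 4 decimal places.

-2.4870

RK4: k1 = f(t_n, u_n); k2 = f(t_n + h/2, u_n + (h/2)·k1); k3 = f(t_n + h/2, u_n + (h/2)·k2); k4 = f(t_n + h, u_n + h·k3); u_{n+1} = u_n + (h/6)·(k1 + 2k2 + 2k3 + k4).
t=0.600000, u=-2.220000:
  k1 = f(0.600000, -2.220000) = -2.523600
  k2 = f(0.650000, -2.346180) = -2.664492
  k3 = f(0.650000, -2.353225) = -2.672805
  k4 = f(0.700000, -2.487281) = -2.822991
  u ← -2.220000 + (0.1/6)·(k1 + 2k2 + 2k3 + k4) = -2.487020
u(0.7) ≈ -2.4870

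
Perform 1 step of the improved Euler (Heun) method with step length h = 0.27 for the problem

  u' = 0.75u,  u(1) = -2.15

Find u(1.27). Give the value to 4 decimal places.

-2.6295

Heun: k1 = f(t_n, u_n); k2 = f(t_n + h, u_n + h·k1); u_{n+1} = u_n + (h/2)·(k1 + k2).
t=1.000000, u=-2.150000:
  k1 = f(1.000000, -2.150000) = -1.612500
  k2 = f(1.270000, -2.585375) = -1.939031
  u ← -2.150000 + (0.27/2)·(-1.612500 + (-1.939031)) = -2.629457
u(1.27) ≈ -2.6295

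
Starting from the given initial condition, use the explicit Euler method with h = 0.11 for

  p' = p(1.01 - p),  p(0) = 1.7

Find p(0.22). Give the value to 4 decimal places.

Euler: p_{n+1} = p_n + h·f(x_n, p_n).
x=0.000000, p=1.700000: f=-1.173000 → p ← 1.700000 + 0.11·(-1.173000) = 1.570970
x=0.110000, p=1.570970: f=-0.881267 → p ← 1.570970 + 0.11·(-0.881267) = 1.474031
p(0.22) ≈ 1.4740

1.4740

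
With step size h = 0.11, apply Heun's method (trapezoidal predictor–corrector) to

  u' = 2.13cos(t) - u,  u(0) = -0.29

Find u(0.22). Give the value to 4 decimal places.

0.1829

Heun: k1 = f(t_n, u_n); k2 = f(t_n + h, u_n + h·k1); u_{n+1} = u_n + (h/2)·(k1 + k2).
t=0.000000, u=-0.290000:
  k1 = f(0.000000, -0.290000) = 2.420000
  k2 = f(0.110000, -0.023800) = 2.140926
  u ← -0.290000 + (0.11/2)·(2.420000 + 2.140926) = -0.039149
t=0.110000, u=-0.039149:
  k1 = f(0.110000, -0.039149) = 2.156276
  k2 = f(0.220000, 0.198041) = 1.880620
  u ← -0.039149 + (0.11/2)·(2.156276 + 1.880620) = 0.182880
u(0.22) ≈ 0.1829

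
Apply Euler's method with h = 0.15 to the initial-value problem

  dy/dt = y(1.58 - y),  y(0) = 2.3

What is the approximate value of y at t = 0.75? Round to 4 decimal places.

Euler: y_{n+1} = y_n + h·f(t_n, y_n).
t=0.000000, y=2.300000: f=-1.656000 → y ← 2.300000 + 0.15·(-1.656000) = 2.051600
t=0.150000, y=2.051600: f=-0.967535 → y ← 2.051600 + 0.15·(-0.967535) = 1.906470
t=0.300000, y=1.906470: f=-0.622405 → y ← 1.906470 + 0.15·(-0.622405) = 1.813109
t=0.450000, y=1.813109: f=-0.422652 → y ← 1.813109 + 0.15·(-0.422652) = 1.749711
t=0.600000, y=1.749711: f=-0.296946 → y ← 1.749711 + 0.15·(-0.296946) = 1.705169
y(0.75) ≈ 1.7052

1.7052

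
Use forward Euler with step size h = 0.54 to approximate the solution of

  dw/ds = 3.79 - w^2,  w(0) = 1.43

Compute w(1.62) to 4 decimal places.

2.3983

Euler: w_{n+1} = w_n + h·f(s_n, w_n).
s=0.000000, w=1.430000: f=1.745100 → w ← 1.430000 + 0.54·1.745100 = 2.372354
s=0.540000, w=2.372354: f=-1.838064 → w ← 2.372354 + 0.54·(-1.838064) = 1.379800
s=1.080000, w=1.379800: f=1.886153 → w ← 1.379800 + 0.54·1.886153 = 2.398322
w(1.62) ≈ 2.3983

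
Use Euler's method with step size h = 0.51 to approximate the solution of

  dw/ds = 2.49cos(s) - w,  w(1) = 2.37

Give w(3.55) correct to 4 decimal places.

Euler: w_{n+1} = w_n + h·f(s_n, w_n).
s=1.000000, w=2.370000: f=-1.024647 → w ← 2.370000 + 0.51·(-1.024647) = 1.847430
s=1.510000, w=1.847430: f=-1.696140 → w ← 1.847430 + 0.51·(-1.696140) = 0.982398
s=2.020000, w=0.982398: f=-2.063677 → w ← 0.982398 + 0.51·(-2.063677) = -0.070077
s=2.530000, w=-0.070077: f=-1.968572 → w ← -0.070077 + 0.51·(-1.968572) = -1.074049
s=3.040000, w=-1.074049: f=-1.403113 → w ← -1.074049 + 0.51·(-1.403113) = -1.789636
w(3.55) ≈ -1.7896

-1.7896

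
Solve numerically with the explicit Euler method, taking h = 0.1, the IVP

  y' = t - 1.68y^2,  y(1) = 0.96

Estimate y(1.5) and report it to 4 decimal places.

Euler: y_{n+1} = y_n + h·f(t_n, y_n).
t=1.000000, y=0.960000: f=-0.548288 → y ← 0.960000 + 0.1·(-0.548288) = 0.905171
t=1.100000, y=0.905171: f=-0.276483 → y ← 0.905171 + 0.1·(-0.276483) = 0.877523
t=1.200000, y=0.877523: f=-0.093678 → y ← 0.877523 + 0.1·(-0.093678) = 0.868155
t=1.300000, y=0.868155: f=0.033795 → y ← 0.868155 + 0.1·0.033795 = 0.871535
t=1.400000, y=0.871535: f=0.123918 → y ← 0.871535 + 0.1·0.123918 = 0.883926
y(1.5) ≈ 0.8839

0.8839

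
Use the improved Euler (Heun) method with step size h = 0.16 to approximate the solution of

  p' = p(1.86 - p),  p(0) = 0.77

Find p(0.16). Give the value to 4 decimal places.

0.9063

Heun: k1 = f(t_n, p_n); k2 = f(t_n + h, p_n + h·k1); p_{n+1} = p_n + (h/2)·(k1 + k2).
t=0.000000, p=0.770000:
  k1 = f(0.000000, 0.770000) = 0.839300
  k2 = f(0.160000, 0.904288) = 0.864239
  p ← 0.770000 + (0.16/2)·(0.839300 + 0.864239) = 0.906283
p(0.16) ≈ 0.9063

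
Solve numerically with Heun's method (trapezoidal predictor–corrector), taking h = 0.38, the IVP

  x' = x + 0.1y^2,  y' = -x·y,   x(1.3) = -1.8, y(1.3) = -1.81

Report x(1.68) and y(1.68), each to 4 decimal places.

-2.3515, -3.7955

Heun on (x,y): k1 = f(t_n, state_n); k2 = f(t_n + h, state_n + h·k1); state_{n+1} = state_n + (h/2)·(k1 + k2).
1.300000: (-1.800000, -1.810000)
  k1 = (-1.472390, -3.258000)
  predictor → (-2.359508, -3.048040)
  k2 = (-1.430453, -7.191875)
  → (-2.351540, -3.795476)
(x(1.68), y(1.68)) ≈ (-2.3515, -3.7955)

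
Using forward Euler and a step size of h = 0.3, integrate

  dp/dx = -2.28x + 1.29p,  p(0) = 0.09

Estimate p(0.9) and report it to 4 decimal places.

-0.4549

Euler: p_{n+1} = p_n + h·f(x_n, p_n).
x=0.000000, p=0.090000: f=0.116100 → p ← 0.090000 + 0.3·0.116100 = 0.124830
x=0.300000, p=0.124830: f=-0.522969 → p ← 0.124830 + 0.3·(-0.522969) = -0.032061
x=0.600000, p=-0.032061: f=-1.409358 → p ← -0.032061 + 0.3·(-1.409358) = -0.454868
p(0.9) ≈ -0.4549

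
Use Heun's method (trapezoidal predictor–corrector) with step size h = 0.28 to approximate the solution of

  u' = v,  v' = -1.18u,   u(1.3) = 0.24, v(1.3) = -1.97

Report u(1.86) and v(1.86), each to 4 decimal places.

-0.8561, -1.7610

Heun on (u,v): k1 = f(x_n, state_n); k2 = f(x_n + h, state_n + h·k1); state_{n+1} = state_n + (h/2)·(k1 + k2).
1.300000: (0.240000, -1.970000)
  k1 = (-1.970000, -0.283200)
  predictor → (-0.311600, -2.049296)
  k2 = (-2.049296, 0.367688)
  → (-0.322701, -1.958172)
1.580000: (-0.322701, -1.958172)
  k1 = (-1.958172, 0.380788)
  predictor → (-0.870990, -1.851551)
  k2 = (-1.851551, 1.027768)
  → (-0.856063, -1.760974)
(u(1.86), v(1.86)) ≈ (-0.8561, -1.7610)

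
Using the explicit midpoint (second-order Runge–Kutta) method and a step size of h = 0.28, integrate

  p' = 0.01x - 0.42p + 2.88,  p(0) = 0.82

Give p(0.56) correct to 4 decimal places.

Midpoint: k1 = f(x_n, p_n); k2 = f(x_n + h/2, p_n + (h/2)·k1); p_{n+1} = p_n + h·k2.
x=0.000000, p=0.820000:
  k1 = f(0.000000, 0.820000) = 2.535600
  k2 = f(0.140000, 1.174984) = 2.387907
  p ← 0.820000 + 0.28·2.387907 = 1.488614
x=0.280000, p=1.488614:
  k1 = f(0.280000, 1.488614) = 2.257582
  k2 = f(0.420000, 1.804675) = 2.126236
  p ← 1.488614 + 0.28·2.126236 = 2.083960
p(0.56) ≈ 2.0840

2.0840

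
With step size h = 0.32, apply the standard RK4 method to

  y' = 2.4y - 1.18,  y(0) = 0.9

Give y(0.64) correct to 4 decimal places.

RK4: k1 = f(x_n, y_n); k2 = f(x_n + h/2, y_n + (h/2)·k1); k3 = f(x_n + h/2, y_n + (h/2)·k2); k4 = f(x_n + h, y_n + h·k3); y_{n+1} = y_n + (h/6)·(k1 + 2k2 + 2k3 + k4).
x=0.000000, y=0.900000:
  k1 = f(0.000000, 0.900000) = 0.980000
  k2 = f(0.160000, 1.056800) = 1.356320
  k3 = f(0.160000, 1.117011) = 1.500827
  k4 = f(0.320000, 1.380265) = 2.132635
  y ← 0.900000 + (0.32/6)·(k1 + 2k2 + 2k3 + k4) = 1.370770
x=0.320000, y=1.370770:
  k1 = f(0.320000, 1.370770) = 2.109847
  k2 = f(0.480000, 1.708345) = 2.920028
  k3 = f(0.480000, 1.837974) = 3.231138
  k4 = f(0.640000, 2.404734) = 4.591361
  y ← 1.370770 + (0.32/6)·(k1 + 2k2 + 2k3 + k4) = 2.384292
y(0.64) ≈ 2.3843

2.3843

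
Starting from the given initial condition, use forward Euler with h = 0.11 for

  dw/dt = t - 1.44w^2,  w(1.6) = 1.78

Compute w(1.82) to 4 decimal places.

Euler: w_{n+1} = w_n + h·f(t_n, w_n).
t=1.600000, w=1.780000: f=-2.962496 → w ← 1.780000 + 0.11·(-2.962496) = 1.454125
t=1.710000, w=1.454125: f=-1.334852 → w ← 1.454125 + 0.11·(-1.334852) = 1.307292
w(1.82) ≈ 1.3073

1.3073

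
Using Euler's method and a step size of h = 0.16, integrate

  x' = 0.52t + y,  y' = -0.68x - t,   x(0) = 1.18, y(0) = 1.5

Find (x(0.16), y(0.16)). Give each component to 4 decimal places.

1.4200, 1.3716

Euler on (x,y): x_{n+1} = x_n + h·x', y_{n+1} = y_n + h·y'.
0.000000: (1.180000, 1.500000); f=(1.500000, -0.802400) → (1.420000, 1.371616)
(x(0.16), y(0.16)) ≈ (1.4200, 1.3716)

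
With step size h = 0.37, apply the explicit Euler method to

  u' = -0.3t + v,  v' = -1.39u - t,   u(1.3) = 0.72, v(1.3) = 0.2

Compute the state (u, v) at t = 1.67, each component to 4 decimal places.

0.6497, -0.6513

Euler on (u,v): u_{n+1} = u_n + h·u', v_{n+1} = v_n + h·v'.
1.300000: (0.720000, 0.200000); f=(-0.190000, -2.300800) → (0.649700, -0.651296)
(u(1.67), v(1.67)) ≈ (0.6497, -0.6513)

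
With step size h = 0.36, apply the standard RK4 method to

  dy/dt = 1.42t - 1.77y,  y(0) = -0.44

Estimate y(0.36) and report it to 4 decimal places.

-0.1574

RK4: k1 = f(t_n, y_n); k2 = f(t_n + h/2, y_n + (h/2)·k1); k3 = f(t_n + h/2, y_n + (h/2)·k2); k4 = f(t_n + h, y_n + h·k3); y_{n+1} = y_n + (h/6)·(k1 + 2k2 + 2k3 + k4).
t=0.000000, y=-0.440000:
  k1 = f(0.000000, -0.440000) = 0.778800
  k2 = f(0.180000, -0.299816) = 0.786274
  k3 = f(0.180000, -0.298471) = 0.783893
  k4 = f(0.360000, -0.157799) = 0.790503
  y ← -0.440000 + (0.36/6)·(k1 + 2k2 + 2k3 + k4) = -0.157422
y(0.36) ≈ -0.1574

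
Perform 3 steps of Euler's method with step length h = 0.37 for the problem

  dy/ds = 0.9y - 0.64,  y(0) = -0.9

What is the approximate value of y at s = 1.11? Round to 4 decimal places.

-3.1050

Euler: y_{n+1} = y_n + h·f(s_n, y_n).
s=0.000000, y=-0.900000: f=-1.450000 → y ← -0.900000 + 0.37·(-1.450000) = -1.436500
s=0.370000, y=-1.436500: f=-1.932850 → y ← -1.436500 + 0.37·(-1.932850) = -2.151655
s=0.740000, y=-2.151655: f=-2.576489 → y ← -2.151655 + 0.37·(-2.576489) = -3.104955
y(1.11) ≈ -3.1050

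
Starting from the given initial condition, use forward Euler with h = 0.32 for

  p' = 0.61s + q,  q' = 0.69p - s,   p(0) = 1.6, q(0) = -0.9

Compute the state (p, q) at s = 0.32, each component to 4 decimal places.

1.3120, -0.5467

Euler on (p,q): p_{n+1} = p_n + h·p', q_{n+1} = q_n + h·q'.
0.000000: (1.600000, -0.900000); f=(-0.900000, 1.104000) → (1.312000, -0.546720)
(p(0.32), q(0.32)) ≈ (1.3120, -0.5467)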